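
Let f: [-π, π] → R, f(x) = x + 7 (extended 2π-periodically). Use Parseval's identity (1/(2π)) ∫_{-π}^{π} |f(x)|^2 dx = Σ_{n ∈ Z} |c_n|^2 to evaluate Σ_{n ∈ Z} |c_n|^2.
Σ |c_n|^2 = π^2/3 + 49

Expand and integrate term by term over [-π, π]:
  ∫ (x)^2 dx = 1·(2π^3/3); ∫ 2·1·(7)·x dx = 0 (odd integrand); ∫ 7^2 dx = 49·2π.
So (1/(2π)) ∫_{-π}^{π} (x + 7)^2 dx = 1π^2/3 + 49 = π^2/3 + 49.
Parseval ⇒ Σ |c_n|^2 = π^2/3 + 49.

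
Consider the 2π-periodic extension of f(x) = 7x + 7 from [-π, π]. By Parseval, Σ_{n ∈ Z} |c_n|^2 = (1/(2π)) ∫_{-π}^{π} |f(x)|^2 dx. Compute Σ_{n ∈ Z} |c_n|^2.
Σ |c_n|^2 = 49π^2/3 + 49

Expand and integrate term by term over [-π, π]:
  ∫ (7x)^2 dx = 49·(2π^3/3); ∫ 2·7·(7)·x dx = 0 (odd integrand); ∫ 7^2 dx = 49·2π.
So (1/(2π)) ∫_{-π}^{π} (7x + 7)^2 dx = 49π^2/3 + 49 = 49π^2/3 + 49.
Parseval ⇒ Σ |c_n|^2 = 49π^2/3 + 49.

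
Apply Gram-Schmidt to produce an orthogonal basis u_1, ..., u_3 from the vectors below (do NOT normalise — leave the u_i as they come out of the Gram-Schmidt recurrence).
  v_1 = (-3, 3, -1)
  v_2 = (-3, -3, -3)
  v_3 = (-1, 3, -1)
Orthogonal basis:
  u_1 = (-3, 3, -1)
  u_2 = (-48/19, -66/19, -54/19)
  u_3 = (4/7, 2/7, -6/7)

Apply the Gram-Schmidt recurrence
  u_1 = v_1
  u_i = v_i − Σ_{j<i} ((v_i · u_j) / (u_j · u_j)) · u_j.

Step by step this gives:
  u_1 = (-3, 3, -1)
  u_2 = (-48/19, -66/19, -54/19)
  u_3 = (4/7, 2/7, -6/7)

Orthogonality check:
  u_2 · u_1 = 0 (should be 0)
  u_3 · u_1 = 0 (should be 0)
  u_3 · u_2 = 0 (should be 0)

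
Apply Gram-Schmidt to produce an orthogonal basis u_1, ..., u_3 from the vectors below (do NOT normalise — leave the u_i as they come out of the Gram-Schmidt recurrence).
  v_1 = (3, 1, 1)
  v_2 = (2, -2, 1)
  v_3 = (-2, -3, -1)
Orthogonal basis:
  u_1 = (3, 1, 1)
  u_2 = (7/11, -27/11, 6/11)
  u_3 = (15/74, -5/74, -20/37)

Apply the Gram-Schmidt recurrence
  u_1 = v_1
  u_i = v_i − Σ_{j<i} ((v_i · u_j) / (u_j · u_j)) · u_j.

Step by step this gives:
  u_1 = (3, 1, 1)
  u_2 = (7/11, -27/11, 6/11)
  u_3 = (15/74, -5/74, -20/37)

Orthogonality check:
  u_2 · u_1 = 0 (should be 0)
  u_3 · u_1 = 0 (should be 0)
  u_3 · u_2 = 0 (should be 0)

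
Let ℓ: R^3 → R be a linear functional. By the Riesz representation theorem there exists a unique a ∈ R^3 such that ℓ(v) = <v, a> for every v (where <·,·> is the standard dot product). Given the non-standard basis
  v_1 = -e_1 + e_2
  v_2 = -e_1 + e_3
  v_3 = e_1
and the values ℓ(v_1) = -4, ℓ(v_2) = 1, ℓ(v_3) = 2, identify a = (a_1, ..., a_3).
a = (2, -2, 3)

Write a = (a_1, ..., a_3) in the standard basis. For each basis vector v_i, ℓ(v_i) = <v_i, a> is a linear equation in the a_j's. Collect the n equations into a matrix system V a = ℓ, where row i of V is v_i (expressed in the standard basis). Since V is invertible (lower-triangular with 1s on the diagonal, up to permutation), solve by back-substitution:
  V =
[[-1, 1, 0],
 [-1, 0, 1],
 [1, 0, 0]]
  V a = (-4, 1, 2)
Solving gives a = (2, -2, 3).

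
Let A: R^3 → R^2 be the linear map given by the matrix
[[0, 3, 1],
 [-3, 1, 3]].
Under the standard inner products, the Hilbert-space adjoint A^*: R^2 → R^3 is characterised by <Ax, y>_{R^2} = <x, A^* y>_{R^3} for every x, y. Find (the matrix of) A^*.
A^* = A^T =
[[0, -3],
 [3, 1],
 [1, 3]]

For real matrices with standard dot products, the defining identity <Ax, y> = <x, A^* y> gives (Ax)^T y = x^T (A^*) y, i.e. x^T A^T y = x^T (A^*) y. Since this holds for all x, y, we must have A^* = A^T. Therefore
A^* =
[[0, -3],
 [3, 1],
 [1, 3]].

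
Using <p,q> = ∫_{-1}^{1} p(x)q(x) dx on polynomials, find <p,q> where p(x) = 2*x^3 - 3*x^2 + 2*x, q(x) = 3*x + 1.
<p,q> = 22/5

Expand the product: p(x)·q(x) = 6*x^4 - 7*x^3 + 3*x^2 + 2*x.
∫_{-1}^{1} of each monomial x^k gives [2/(k+1) if k even, 0 if k odd]. Integrating term-by-term (or equivalently evaluating the antiderivative F(x) = 6*x^5/5 - 7*x^4/4 + x^3 + x^2 at the endpoints):
  F(1) − F(−1) = 29/20 − (-59/20) = 22/5.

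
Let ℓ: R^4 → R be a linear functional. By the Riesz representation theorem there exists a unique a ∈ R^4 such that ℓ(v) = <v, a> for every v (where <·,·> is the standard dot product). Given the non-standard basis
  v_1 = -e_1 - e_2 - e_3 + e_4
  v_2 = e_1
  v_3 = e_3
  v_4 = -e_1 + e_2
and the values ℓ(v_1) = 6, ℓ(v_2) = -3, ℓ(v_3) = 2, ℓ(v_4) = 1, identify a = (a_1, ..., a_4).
a = (-3, -2, 2, 3)

Write a = (a_1, ..., a_4) in the standard basis. For each basis vector v_i, ℓ(v_i) = <v_i, a> is a linear equation in the a_j's. Collect the n equations into a matrix system V a = ℓ, where row i of V is v_i (expressed in the standard basis). Since V is invertible (lower-triangular with 1s on the diagonal, up to permutation), solve by back-substitution:
  V =
[[-1, -1, -1, 1],
 [1, 0, 0, 0],
 [0, 0, 1, 0],
 [-1, 1, 0, 0]]
  V a = (6, -3, 2, 1)
Solving gives a = (-3, -2, 2, 3).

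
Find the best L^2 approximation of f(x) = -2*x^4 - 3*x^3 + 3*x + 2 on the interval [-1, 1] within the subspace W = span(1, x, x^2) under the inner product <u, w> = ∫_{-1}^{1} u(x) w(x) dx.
g(x) = -12*x^2/7 + 6*x/5 + 76/35

The best approximation g ∈ W is the orthogonal projection of f onto W. Writing g = a_0 + a_1 x + a_2 x^2, the coefficients solve the normal equations G · a = b where
  G_{ij} = <φ_i, φ_j> and b_i = <f, φ_i>, with φ_0 = 1, φ_1 = x, φ_2 = x^2.
G =
  [2, 0, 2/3]
  [0, 2/3, 0]
  [2/3, 0, 2/5],
b = (16/5, 4/5, 16/21).
Solving gives a_0 = 76/35, a_1 = 6/5, a_2 = -12/7, so
  g(x) = -12*x^2/7 + 6*x/5 + 76/35.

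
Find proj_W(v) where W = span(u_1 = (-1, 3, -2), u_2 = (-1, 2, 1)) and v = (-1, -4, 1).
proj_W(v) = (67/59, -182/59, 77/59)

Set up U = [u_1 | ... | u_2] ∈ R^(3×2). The projector onto W = col(U) is P = U (U^T U)^(-1) U^T.
Compute U^T U =
  [14, 5]
  [5, 6],
and U^T v = (-13, -6).
Solve U^T U · c = U^T v for the coefficients: c = (-48/59, -19/59). The projection is proj_W(v) = U c.
Check: (v - proj_W(v)) · u_1 = 0  (should be 0).
Check: (v - proj_W(v)) · u_2 = 0  (should be 0).
Result: proj_W(v) = (67/59, -182/59, 77/59).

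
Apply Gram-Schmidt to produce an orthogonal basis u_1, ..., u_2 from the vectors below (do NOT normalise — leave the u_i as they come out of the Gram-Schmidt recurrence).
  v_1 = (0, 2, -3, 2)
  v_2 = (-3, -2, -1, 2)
Orthogonal basis:
  u_1 = (0, 2, -3, 2)
  u_2 = (-3, -40/17, -8/17, 28/17)

Apply the Gram-Schmidt recurrence
  u_1 = v_1
  u_i = v_i − Σ_{j<i} ((v_i · u_j) / (u_j · u_j)) · u_j.

Step by step this gives:
  u_1 = (0, 2, -3, 2)
  u_2 = (-3, -40/17, -8/17, 28/17)

Orthogonality check:
  u_2 · u_1 = 0 (should be 0)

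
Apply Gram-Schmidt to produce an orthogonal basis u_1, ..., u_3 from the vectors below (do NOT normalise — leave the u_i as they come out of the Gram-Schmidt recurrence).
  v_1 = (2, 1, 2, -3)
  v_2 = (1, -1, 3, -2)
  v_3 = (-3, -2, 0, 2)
Orthogonal basis:
  u_1 = (2, 1, 2, -3)
  u_2 = (-4/9, -31/18, 14/9, 1/6)
  u_3 = (-105/101, 35/101, 14/101, -49/101)

Apply the Gram-Schmidt recurrence
  u_1 = v_1
  u_i = v_i − Σ_{j<i} ((v_i · u_j) / (u_j · u_j)) · u_j.

Step by step this gives:
  u_1 = (2, 1, 2, -3)
  u_2 = (-4/9, -31/18, 14/9, 1/6)
  u_3 = (-105/101, 35/101, 14/101, -49/101)

Orthogonality check:
  u_2 · u_1 = 0 (should be 0)
  u_3 · u_1 = 0 (should be 0)
  u_3 · u_2 = 0 (should be 0)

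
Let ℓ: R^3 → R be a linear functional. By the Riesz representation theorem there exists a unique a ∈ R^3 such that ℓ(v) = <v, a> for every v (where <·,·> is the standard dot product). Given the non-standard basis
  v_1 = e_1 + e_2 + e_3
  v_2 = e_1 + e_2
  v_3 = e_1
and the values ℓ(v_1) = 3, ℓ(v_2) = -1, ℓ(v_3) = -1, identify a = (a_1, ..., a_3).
a = (-1, 0, 4)

Write a = (a_1, ..., a_3) in the standard basis. For each basis vector v_i, ℓ(v_i) = <v_i, a> is a linear equation in the a_j's. Collect the n equations into a matrix system V a = ℓ, where row i of V is v_i (expressed in the standard basis). Since V is invertible (lower-triangular with 1s on the diagonal, up to permutation), solve by back-substitution:
  V =
[[1, 1, 1],
 [1, 1, 0],
 [1, 0, 0]]
  V a = (3, -1, -1)
Solving gives a = (-1, 0, 4).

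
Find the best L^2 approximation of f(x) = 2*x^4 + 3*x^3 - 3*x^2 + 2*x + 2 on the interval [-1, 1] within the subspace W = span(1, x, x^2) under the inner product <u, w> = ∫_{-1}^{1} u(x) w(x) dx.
g(x) = -9*x^2/7 + 19*x/5 + 64/35

The best approximation g ∈ W is the orthogonal projection of f onto W. Writing g = a_0 + a_1 x + a_2 x^2, the coefficients solve the normal equations G · a = b where
  G_{ij} = <φ_i, φ_j> and b_i = <f, φ_i>, with φ_0 = 1, φ_1 = x, φ_2 = x^2.
G =
  [2, 0, 2/3]
  [0, 2/3, 0]
  [2/3, 0, 2/5],
b = (14/5, 38/15, 74/105).
Solving gives a_0 = 64/35, a_1 = 19/5, a_2 = -9/7, so
  g(x) = -9*x^2/7 + 19*x/5 + 64/35.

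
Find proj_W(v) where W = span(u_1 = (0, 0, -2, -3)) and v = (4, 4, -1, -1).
proj_W(v) = (0, 0, -10/13, -15/13)

Set up U = [u_1 | ... | u_1] ∈ R^(4×1). The projector onto W = col(U) is P = U (U^T U)^(-1) U^T.
Compute U^T U =
  [13],
and U^T v = (5).
Solve U^T U · c = U^T v for the coefficients: c = (5/13). The projection is proj_W(v) = U c.
Check: (v - proj_W(v)) · u_1 = 0  (should be 0).
Result: proj_W(v) = (0, 0, -10/13, -15/13).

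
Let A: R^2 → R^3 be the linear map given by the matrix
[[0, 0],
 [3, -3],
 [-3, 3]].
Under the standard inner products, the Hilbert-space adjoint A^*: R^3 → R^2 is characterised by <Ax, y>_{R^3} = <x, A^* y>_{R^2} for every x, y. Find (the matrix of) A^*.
A^* = A^T =
[[0, 3, -3],
 [0, -3, 3]]

For real matrices with standard dot products, the defining identity <Ax, y> = <x, A^* y> gives (Ax)^T y = x^T (A^*) y, i.e. x^T A^T y = x^T (A^*) y. Since this holds for all x, y, we must have A^* = A^T. Therefore
A^* =
[[0, 3, -3],
 [0, -3, 3]].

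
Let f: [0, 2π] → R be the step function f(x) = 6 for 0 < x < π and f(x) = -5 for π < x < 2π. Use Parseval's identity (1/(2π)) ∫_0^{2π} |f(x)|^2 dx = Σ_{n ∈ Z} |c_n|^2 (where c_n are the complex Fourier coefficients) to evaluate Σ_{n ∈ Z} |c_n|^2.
Σ |c_n|^2 = 61/2

Parseval equates the L^2 energy of f (normalised by 1/(2π)) with the ℓ^2 sum of its Fourier coefficients: (1/(2π)) ∫_0^{2π} |f|^2 = Σ |c_n|^2.
Compute the left side: (1/(2π)) [∫_0^π 6^2 dx + ∫_π^{2π} (-5)^2 dx] = (1/(2π)) · (36π + 25π) = (36 + 25)/2 = 61/2.
So Σ_{n ∈ Z} |c_n|^2 = 61/2.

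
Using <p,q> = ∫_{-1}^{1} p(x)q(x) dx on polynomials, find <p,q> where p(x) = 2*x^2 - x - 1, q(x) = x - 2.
<p,q> = 2/3

Expand the product: p(x)·q(x) = 2*x^3 - 5*x^2 + x + 2.
∫_{-1}^{1} of each monomial x^k gives [2/(k+1) if k even, 0 if k odd]. Integrating term-by-term (or equivalently evaluating the antiderivative F(x) = x^4/2 - 5*x^3/3 + x^2/2 + 2*x at the endpoints):
  F(1) − F(−1) = 4/3 − (2/3) = 2/3.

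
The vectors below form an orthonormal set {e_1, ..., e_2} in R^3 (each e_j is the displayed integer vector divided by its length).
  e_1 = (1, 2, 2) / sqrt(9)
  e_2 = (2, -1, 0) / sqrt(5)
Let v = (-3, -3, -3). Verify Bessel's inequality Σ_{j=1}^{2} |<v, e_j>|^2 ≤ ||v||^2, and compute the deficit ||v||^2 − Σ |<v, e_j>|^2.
Σ |<v, e_j>|^2 = 134/5; ||v||^2 = 27; deficit = 1/5

Write each e_j = u_j / sqrt(<u_j, u_j>) where u_j is the displayed integer vector. Then <v, e_j> = <v, u_j> / sqrt(<u_j, u_j>), so |<v, e_j>|^2 = <v, u_j>^2 / <u_j, u_j>.
Coefficients: <v, e_1> = -15/sqrt(9), <v, e_2> = -3/sqrt(5).
Square and sum: Σ |<v, e_j>|^2 = 134/5.
Compute ||v||^2 = v·v = 27.
Deficit = 27 − 134/5 = 1/5 ≥ 0, confirming Bessel's inequality. (The deficit equals ||v − Σ <v,e_j> e_j||^2, the squared distance from v to span{e_j}.)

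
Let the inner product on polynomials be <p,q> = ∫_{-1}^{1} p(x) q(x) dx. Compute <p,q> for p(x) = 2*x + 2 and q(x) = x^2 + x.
<p,q> = 8/3

Expand the product: p(x)·q(x) = 2*x^3 + 4*x^2 + 2*x.
∫_{-1}^{1} of each monomial x^k gives [2/(k+1) if k even, 0 if k odd]. Integrating term-by-term (or equivalently evaluating the antiderivative F(x) = x^4/2 + 4*x^3/3 + x^2 at the endpoints):
  F(1) − F(−1) = 17/6 − (1/6) = 8/3.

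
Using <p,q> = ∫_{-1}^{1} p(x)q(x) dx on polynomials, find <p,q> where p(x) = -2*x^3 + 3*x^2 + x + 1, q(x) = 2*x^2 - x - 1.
<p,q> = -2/15

Expand the product: p(x)·q(x) = -4*x^5 + 8*x^4 + x^3 - 2*x^2 - 2*x - 1.
∫_{-1}^{1} of each monomial x^k gives [2/(k+1) if k even, 0 if k odd]. Integrating term-by-term (or equivalently evaluating the antiderivative F(x) = -2*x^6/3 + 8*x^5/5 + x^4/4 - 2*x^3/3 - x^2 - x at the endpoints):
  F(1) − F(−1) = -89/60 − (-27/20) = -2/15.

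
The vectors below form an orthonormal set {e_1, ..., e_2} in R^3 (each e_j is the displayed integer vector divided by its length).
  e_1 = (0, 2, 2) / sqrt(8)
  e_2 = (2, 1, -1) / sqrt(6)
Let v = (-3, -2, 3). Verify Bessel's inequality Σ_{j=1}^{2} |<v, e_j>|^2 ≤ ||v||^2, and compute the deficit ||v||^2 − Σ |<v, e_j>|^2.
Σ |<v, e_j>|^2 = 62/3; ||v||^2 = 22; deficit = 4/3

Write each e_j = u_j / sqrt(<u_j, u_j>) where u_j is the displayed integer vector. Then <v, e_j> = <v, u_j> / sqrt(<u_j, u_j>), so |<v, e_j>|^2 = <v, u_j>^2 / <u_j, u_j>.
Coefficients: <v, e_1> = 2/sqrt(8), <v, e_2> = -11/sqrt(6).
Square and sum: Σ |<v, e_j>|^2 = 62/3.
Compute ||v||^2 = v·v = 22.
Deficit = 22 − 62/3 = 4/3 ≥ 0, confirming Bessel's inequality. (The deficit equals ||v − Σ <v,e_j> e_j||^2, the squared distance from v to span{e_j}.)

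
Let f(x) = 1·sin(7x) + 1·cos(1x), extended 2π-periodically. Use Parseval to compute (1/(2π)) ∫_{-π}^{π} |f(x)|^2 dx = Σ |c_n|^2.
Σ |c_n|^2 = 1

Expand |f|^2 and use orthogonality of {sin(nx), cos(mx)} on [-π, π]:
  ∫_{-π}^{π} sin(nx)^2 dx = π, ∫ cos(mx)^2 dx = π, and cross terms integrate to 0.
So ∫_{-π}^{π} f(x)^2 dx = 1^2 · π + 1^2 · π = (1 + 1)π.
Divide by 2π: (1 + 1)/2 = 1.
By Parseval, this equals Σ |c_n|^2.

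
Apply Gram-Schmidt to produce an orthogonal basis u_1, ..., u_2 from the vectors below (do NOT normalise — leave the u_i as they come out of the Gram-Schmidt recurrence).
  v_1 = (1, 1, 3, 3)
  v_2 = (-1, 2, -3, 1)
Orthogonal basis:
  u_1 = (1, 1, 3, 3)
  u_2 = (-3/4, 9/4, -9/4, 7/4)

Apply the Gram-Schmidt recurrence
  u_1 = v_1
  u_i = v_i − Σ_{j<i} ((v_i · u_j) / (u_j · u_j)) · u_j.

Step by step this gives:
  u_1 = (1, 1, 3, 3)
  u_2 = (-3/4, 9/4, -9/4, 7/4)

Orthogonality check:
  u_2 · u_1 = 0 (should be 0)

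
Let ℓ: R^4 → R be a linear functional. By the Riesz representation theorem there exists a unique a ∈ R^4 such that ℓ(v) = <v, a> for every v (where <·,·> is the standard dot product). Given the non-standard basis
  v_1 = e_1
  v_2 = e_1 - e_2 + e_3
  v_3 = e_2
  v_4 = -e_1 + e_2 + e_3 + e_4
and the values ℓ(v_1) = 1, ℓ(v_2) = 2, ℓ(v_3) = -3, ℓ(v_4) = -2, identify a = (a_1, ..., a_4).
a = (1, -3, -2, 4)

Write a = (a_1, ..., a_4) in the standard basis. For each basis vector v_i, ℓ(v_i) = <v_i, a> is a linear equation in the a_j's. Collect the n equations into a matrix system V a = ℓ, where row i of V is v_i (expressed in the standard basis). Since V is invertible (lower-triangular with 1s on the diagonal, up to permutation), solve by back-substitution:
  V =
[[1, 0, 0, 0],
 [1, -1, 1, 0],
 [0, 1, 0, 0],
 [-1, 1, 1, 1]]
  V a = (1, 2, -3, -2)
Solving gives a = (1, -3, -2, 4).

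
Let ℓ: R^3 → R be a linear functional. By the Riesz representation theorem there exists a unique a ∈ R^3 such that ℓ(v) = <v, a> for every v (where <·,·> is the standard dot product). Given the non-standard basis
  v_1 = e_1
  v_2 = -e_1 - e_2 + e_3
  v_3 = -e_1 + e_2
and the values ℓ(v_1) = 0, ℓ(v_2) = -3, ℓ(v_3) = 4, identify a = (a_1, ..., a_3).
a = (0, 4, 1)

Write a = (a_1, ..., a_3) in the standard basis. For each basis vector v_i, ℓ(v_i) = <v_i, a> is a linear equation in the a_j's. Collect the n equations into a matrix system V a = ℓ, where row i of V is v_i (expressed in the standard basis). Since V is invertible (lower-triangular with 1s on the diagonal, up to permutation), solve by back-substitution:
  V =
[[1, 0, 0],
 [-1, -1, 1],
 [-1, 1, 0]]
  V a = (0, -3, 4)
Solving gives a = (0, 4, 1).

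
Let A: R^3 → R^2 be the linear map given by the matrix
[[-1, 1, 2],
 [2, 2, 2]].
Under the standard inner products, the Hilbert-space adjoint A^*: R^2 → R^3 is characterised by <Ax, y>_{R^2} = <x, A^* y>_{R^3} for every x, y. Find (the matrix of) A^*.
A^* = A^T =
[[-1, 2],
 [1, 2],
 [2, 2]]

For real matrices with standard dot products, the defining identity <Ax, y> = <x, A^* y> gives (Ax)^T y = x^T (A^*) y, i.e. x^T A^T y = x^T (A^*) y. Since this holds for all x, y, we must have A^* = A^T. Therefore
A^* =
[[-1, 2],
 [1, 2],
 [2, 2]].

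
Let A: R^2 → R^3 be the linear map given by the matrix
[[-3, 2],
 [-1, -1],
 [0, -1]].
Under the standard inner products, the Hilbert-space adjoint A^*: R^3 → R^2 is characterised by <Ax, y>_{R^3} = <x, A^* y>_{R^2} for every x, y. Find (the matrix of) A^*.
A^* = A^T =
[[-3, -1, 0],
 [2, -1, -1]]

For real matrices with standard dot products, the defining identity <Ax, y> = <x, A^* y> gives (Ax)^T y = x^T (A^*) y, i.e. x^T A^T y = x^T (A^*) y. Since this holds for all x, y, we must have A^* = A^T. Therefore
A^* =
[[-3, -1, 0],
 [2, -1, -1]].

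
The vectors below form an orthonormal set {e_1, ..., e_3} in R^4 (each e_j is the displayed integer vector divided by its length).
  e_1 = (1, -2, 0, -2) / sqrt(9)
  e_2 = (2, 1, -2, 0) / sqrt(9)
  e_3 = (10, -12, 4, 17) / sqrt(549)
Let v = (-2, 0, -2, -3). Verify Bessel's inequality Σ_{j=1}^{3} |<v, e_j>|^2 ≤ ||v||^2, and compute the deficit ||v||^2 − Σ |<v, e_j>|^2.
Σ |<v, e_j>|^2 = 7217/549; ||v||^2 = 17; deficit = 2116/549

Write each e_j = u_j / sqrt(<u_j, u_j>) where u_j is the displayed integer vector. Then <v, e_j> = <v, u_j> / sqrt(<u_j, u_j>), so |<v, e_j>|^2 = <v, u_j>^2 / <u_j, u_j>.
Coefficients: <v, e_1> = 4/sqrt(9), <v, e_2> = 0/sqrt(9), <v, e_3> = -79/sqrt(549).
Square and sum: Σ |<v, e_j>|^2 = 7217/549.
Compute ||v||^2 = v·v = 17.
Deficit = 17 − 7217/549 = 2116/549 ≥ 0, confirming Bessel's inequality. (The deficit equals ||v − Σ <v,e_j> e_j||^2, the squared distance from v to span{e_j}.)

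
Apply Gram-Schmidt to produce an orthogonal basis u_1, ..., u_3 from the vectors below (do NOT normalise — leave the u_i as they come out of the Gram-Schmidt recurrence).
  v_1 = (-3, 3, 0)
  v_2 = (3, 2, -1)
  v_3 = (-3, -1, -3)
Orthogonal basis:
  u_1 = (-3, 3, 0)
  u_2 = (5/2, 5/2, -1)
  u_3 = (-19/27, -19/27, -95/27)

Apply the Gram-Schmidt recurrence
  u_1 = v_1
  u_i = v_i − Σ_{j<i} ((v_i · u_j) / (u_j · u_j)) · u_j.

Step by step this gives:
  u_1 = (-3, 3, 0)
  u_2 = (5/2, 5/2, -1)
  u_3 = (-19/27, -19/27, -95/27)

Orthogonality check:
  u_2 · u_1 = 0 (should be 0)
  u_3 · u_1 = 0 (should be 0)
  u_3 · u_2 = 0 (should be 0)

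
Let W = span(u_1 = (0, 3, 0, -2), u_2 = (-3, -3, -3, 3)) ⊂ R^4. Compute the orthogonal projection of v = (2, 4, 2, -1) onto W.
proj_W(v) = (47/27, 80/27, 47/27, -23/9)

Set up U = [u_1 | ... | u_2] ∈ R^(4×2). The projector onto W = col(U) is P = U (U^T U)^(-1) U^T.
Compute U^T U =
  [13, -15]
  [-15, 36],
and U^T v = (14, -27).
Solve U^T U · c = U^T v for the coefficients: c = (11/27, -47/81). The projection is proj_W(v) = U c.
Check: (v - proj_W(v)) · u_1 = 0  (should be 0).
Check: (v - proj_W(v)) · u_2 = 0  (should be 0).
Result: proj_W(v) = (47/27, 80/27, 47/27, -23/9).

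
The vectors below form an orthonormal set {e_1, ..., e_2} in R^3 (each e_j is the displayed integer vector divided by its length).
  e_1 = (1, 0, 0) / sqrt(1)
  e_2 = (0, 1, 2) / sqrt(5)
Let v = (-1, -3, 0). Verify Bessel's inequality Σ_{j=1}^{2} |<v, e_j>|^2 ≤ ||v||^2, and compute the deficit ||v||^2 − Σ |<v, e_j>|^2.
Σ |<v, e_j>|^2 = 14/5; ||v||^2 = 10; deficit = 36/5

Write each e_j = u_j / sqrt(<u_j, u_j>) where u_j is the displayed integer vector. Then <v, e_j> = <v, u_j> / sqrt(<u_j, u_j>), so |<v, e_j>|^2 = <v, u_j>^2 / <u_j, u_j>.
Coefficients: <v, e_1> = -1/sqrt(1), <v, e_2> = -3/sqrt(5).
Square and sum: Σ |<v, e_j>|^2 = 14/5.
Compute ||v||^2 = v·v = 10.
Deficit = 10 − 14/5 = 36/5 ≥ 0, confirming Bessel's inequality. (The deficit equals ||v − Σ <v,e_j> e_j||^2, the squared distance from v to span{e_j}.)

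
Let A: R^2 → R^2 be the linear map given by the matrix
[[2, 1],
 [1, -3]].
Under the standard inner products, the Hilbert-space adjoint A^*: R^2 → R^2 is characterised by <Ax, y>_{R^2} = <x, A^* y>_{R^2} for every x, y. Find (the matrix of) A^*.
A^* = A^T =
[[2, 1],
 [1, -3]]

For real matrices with standard dot products, the defining identity <Ax, y> = <x, A^* y> gives (Ax)^T y = x^T (A^*) y, i.e. x^T A^T y = x^T (A^*) y. Since this holds for all x, y, we must have A^* = A^T. Therefore
A^* =
[[2, 1],
 [1, -3]].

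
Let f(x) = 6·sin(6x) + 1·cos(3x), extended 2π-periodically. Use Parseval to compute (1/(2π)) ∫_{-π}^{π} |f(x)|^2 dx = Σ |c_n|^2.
Σ |c_n|^2 = 37/2

Expand |f|^2 and use orthogonality of {sin(nx), cos(mx)} on [-π, π]:
  ∫_{-π}^{π} sin(nx)^2 dx = π, ∫ cos(mx)^2 dx = π, and cross terms integrate to 0.
So ∫_{-π}^{π} f(x)^2 dx = 6^2 · π + 1^2 · π = (36 + 1)π.
Divide by 2π: (36 + 1)/2 = 37/2.
By Parseval, this equals Σ |c_n|^2.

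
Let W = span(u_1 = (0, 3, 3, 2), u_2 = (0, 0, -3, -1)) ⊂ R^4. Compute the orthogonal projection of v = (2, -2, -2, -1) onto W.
proj_W(v) = (0, -21/11, -21/11, -14/11)

Set up U = [u_1 | ... | u_2] ∈ R^(4×2). The projector onto W = col(U) is P = U (U^T U)^(-1) U^T.
Compute U^T U =
  [22, -11]
  [-11, 10],
and U^T v = (-14, 7).
Solve U^T U · c = U^T v for the coefficients: c = (-7/11, 0). The projection is proj_W(v) = U c.
Check: (v - proj_W(v)) · u_1 = 0  (should be 0).
Check: (v - proj_W(v)) · u_2 = 0  (should be 0).
Result: proj_W(v) = (0, -21/11, -21/11, -14/11).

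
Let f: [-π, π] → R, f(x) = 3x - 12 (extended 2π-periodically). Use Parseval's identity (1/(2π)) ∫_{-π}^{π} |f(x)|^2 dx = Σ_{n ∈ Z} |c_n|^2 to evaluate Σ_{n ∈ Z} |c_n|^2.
Σ |c_n|^2 = 3π^2 + 144

Expand and integrate term by term over [-π, π]:
  ∫ (3x)^2 dx = 9·(2π^3/3); ∫ 2·3·(-12)·x dx = 0 (odd integrand); ∫ (-12)^2 dx = 144·2π.
So (1/(2π)) ∫_{-π}^{π} (3x - 12)^2 dx = 9π^2/3 + 144 = 3π^2 + 144.
Parseval ⇒ Σ |c_n|^2 = 3π^2 + 144.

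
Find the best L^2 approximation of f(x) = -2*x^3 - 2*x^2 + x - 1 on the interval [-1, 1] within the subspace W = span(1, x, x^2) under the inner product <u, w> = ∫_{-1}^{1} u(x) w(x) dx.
g(x) = -2*x^2 - x/5 - 1

The best approximation g ∈ W is the orthogonal projection of f onto W. Writing g = a_0 + a_1 x + a_2 x^2, the coefficients solve the normal equations G · a = b where
  G_{ij} = <φ_i, φ_j> and b_i = <f, φ_i>, with φ_0 = 1, φ_1 = x, φ_2 = x^2.
G =
  [2, 0, 2/3]
  [0, 2/3, 0]
  [2/3, 0, 2/5],
b = (-10/3, -2/15, -22/15).
Solving gives a_0 = -1, a_1 = -1/5, a_2 = -2, so
  g(x) = -2*x^2 - x/5 - 1.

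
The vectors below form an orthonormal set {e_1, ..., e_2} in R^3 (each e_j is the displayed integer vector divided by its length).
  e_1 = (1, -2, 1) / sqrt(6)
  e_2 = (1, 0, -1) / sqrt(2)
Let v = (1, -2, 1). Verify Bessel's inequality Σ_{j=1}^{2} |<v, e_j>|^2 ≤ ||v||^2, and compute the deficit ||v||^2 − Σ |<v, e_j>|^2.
Σ |<v, e_j>|^2 = 6; ||v||^2 = 6; deficit = 0

Write each e_j = u_j / sqrt(<u_j, u_j>) where u_j is the displayed integer vector. Then <v, e_j> = <v, u_j> / sqrt(<u_j, u_j>), so |<v, e_j>|^2 = <v, u_j>^2 / <u_j, u_j>.
Coefficients: <v, e_1> = 6/sqrt(6), <v, e_2> = 0/sqrt(2).
Square and sum: Σ |<v, e_j>|^2 = 6.
Compute ||v||^2 = v·v = 6.
Deficit = 6 − 6 = 0 ≥ 0, confirming Bessel's inequality. (The deficit equals ||v − Σ <v,e_j> e_j||^2, the squared distance from v to span{e_j}.)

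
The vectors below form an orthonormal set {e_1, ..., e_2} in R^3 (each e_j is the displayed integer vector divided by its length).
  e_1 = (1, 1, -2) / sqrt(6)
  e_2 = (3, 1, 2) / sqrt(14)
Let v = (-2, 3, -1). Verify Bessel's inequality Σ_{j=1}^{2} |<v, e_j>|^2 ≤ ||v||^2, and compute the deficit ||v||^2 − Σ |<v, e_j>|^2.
Σ |<v, e_j>|^2 = 23/7; ||v||^2 = 14; deficit = 75/7

Write each e_j = u_j / sqrt(<u_j, u_j>) where u_j is the displayed integer vector. Then <v, e_j> = <v, u_j> / sqrt(<u_j, u_j>), so |<v, e_j>|^2 = <v, u_j>^2 / <u_j, u_j>.
Coefficients: <v, e_1> = 3/sqrt(6), <v, e_2> = -5/sqrt(14).
Square and sum: Σ |<v, e_j>|^2 = 23/7.
Compute ||v||^2 = v·v = 14.
Deficit = 14 − 23/7 = 75/7 ≥ 0, confirming Bessel's inequality. (The deficit equals ||v − Σ <v,e_j> e_j||^2, the squared distance from v to span{e_j}.)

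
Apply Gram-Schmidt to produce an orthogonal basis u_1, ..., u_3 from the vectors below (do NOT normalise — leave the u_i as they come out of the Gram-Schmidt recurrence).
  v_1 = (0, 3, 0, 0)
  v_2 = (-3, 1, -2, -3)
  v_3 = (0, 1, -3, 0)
Orthogonal basis:
  u_1 = (0, 3, 0, 0)
  u_2 = (-3, 0, -2, -3)
  u_3 = (9/11, 0, -27/11, 9/11)

Apply the Gram-Schmidt recurrence
  u_1 = v_1
  u_i = v_i − Σ_{j<i} ((v_i · u_j) / (u_j · u_j)) · u_j.

Step by step this gives:
  u_1 = (0, 3, 0, 0)
  u_2 = (-3, 0, -2, -3)
  u_3 = (9/11, 0, -27/11, 9/11)

Orthogonality check:
  u_2 · u_1 = 0 (should be 0)
  u_3 · u_1 = 0 (should be 0)
  u_3 · u_2 = 0 (should be 0)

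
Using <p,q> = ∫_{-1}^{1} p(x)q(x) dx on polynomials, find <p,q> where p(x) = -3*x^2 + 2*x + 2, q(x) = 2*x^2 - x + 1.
<p,q> = 14/15

Expand the product: p(x)·q(x) = -6*x^4 + 7*x^3 - x^2 + 2.
∫_{-1}^{1} of each monomial x^k gives [2/(k+1) if k even, 0 if k odd]. Integrating term-by-term (or equivalently evaluating the antiderivative F(x) = -6*x^5/5 + 7*x^4/4 - x^3/3 + 2*x at the endpoints):
  F(1) − F(−1) = 133/60 − (77/60) = 14/15.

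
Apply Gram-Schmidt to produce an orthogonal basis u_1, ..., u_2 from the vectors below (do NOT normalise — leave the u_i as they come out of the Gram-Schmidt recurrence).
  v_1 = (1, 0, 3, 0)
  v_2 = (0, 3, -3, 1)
Orthogonal basis:
  u_1 = (1, 0, 3, 0)
  u_2 = (9/10, 3, -3/10, 1)

Apply the Gram-Schmidt recurrence
  u_1 = v_1
  u_i = v_i − Σ_{j<i} ((v_i · u_j) / (u_j · u_j)) · u_j.

Step by step this gives:
  u_1 = (1, 0, 3, 0)
  u_2 = (9/10, 3, -3/10, 1)

Orthogonality check:
  u_2 · u_1 = 0 (should be 0)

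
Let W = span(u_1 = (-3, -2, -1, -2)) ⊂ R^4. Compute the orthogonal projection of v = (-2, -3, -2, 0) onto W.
proj_W(v) = (-7/3, -14/9, -7/9, -14/9)

Set up U = [u_1 | ... | u_1] ∈ R^(4×1). The projector onto W = col(U) is P = U (U^T U)^(-1) U^T.
Compute U^T U =
  [18],
and U^T v = (14).
Solve U^T U · c = U^T v for the coefficients: c = (7/9). The projection is proj_W(v) = U c.
Check: (v - proj_W(v)) · u_1 = 0  (should be 0).
Result: proj_W(v) = (-7/3, -14/9, -7/9, -14/9).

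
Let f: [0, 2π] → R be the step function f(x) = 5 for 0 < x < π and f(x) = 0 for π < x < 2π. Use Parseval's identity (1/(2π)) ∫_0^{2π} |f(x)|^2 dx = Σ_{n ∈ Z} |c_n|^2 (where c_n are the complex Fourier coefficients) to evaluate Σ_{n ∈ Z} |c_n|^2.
Σ |c_n|^2 = 25/2

Parseval equates the L^2 energy of f (normalised by 1/(2π)) with the ℓ^2 sum of its Fourier coefficients: (1/(2π)) ∫_0^{2π} |f|^2 = Σ |c_n|^2.
Compute the left side: (1/(2π)) [∫_0^π 5^2 dx + ∫_π^{2π} 0^2 dx] = (1/(2π)) · (25π + 0π) = (25 + 0)/2 = 25/2.
So Σ_{n ∈ Z} |c_n|^2 = 25/2.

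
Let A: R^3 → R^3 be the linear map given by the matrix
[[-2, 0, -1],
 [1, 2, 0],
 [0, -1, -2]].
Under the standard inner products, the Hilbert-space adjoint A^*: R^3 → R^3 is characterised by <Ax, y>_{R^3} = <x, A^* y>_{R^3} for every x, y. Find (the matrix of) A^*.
A^* = A^T =
[[-2, 1, 0],
 [0, 2, -1],
 [-1, 0, -2]]

For real matrices with standard dot products, the defining identity <Ax, y> = <x, A^* y> gives (Ax)^T y = x^T (A^*) y, i.e. x^T A^T y = x^T (A^*) y. Since this holds for all x, y, we must have A^* = A^T. Therefore
A^* =
[[-2, 1, 0],
 [0, 2, -1],
 [-1, 0, -2]].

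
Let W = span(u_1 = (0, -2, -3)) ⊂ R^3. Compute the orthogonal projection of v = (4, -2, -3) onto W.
proj_W(v) = (0, -2, -3)

Set up U = [u_1 | ... | u_1] ∈ R^(3×1). The projector onto W = col(U) is P = U (U^T U)^(-1) U^T.
Compute U^T U =
  [13],
and U^T v = (13).
Solve U^T U · c = U^T v for the coefficients: c = (1). The projection is proj_W(v) = U c.
Check: (v - proj_W(v)) · u_1 = 0  (should be 0).
Result: proj_W(v) = (0, -2, -3).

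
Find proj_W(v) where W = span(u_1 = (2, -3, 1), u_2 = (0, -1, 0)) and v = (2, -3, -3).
proj_W(v) = (2/5, -3, 1/5)

Set up U = [u_1 | ... | u_2] ∈ R^(3×2). The projector onto W = col(U) is P = U (U^T U)^(-1) U^T.
Compute U^T U =
  [14, 3]
  [3, 1],
and U^T v = (10, 3).
Solve U^T U · c = U^T v for the coefficients: c = (1/5, 12/5). The projection is proj_W(v) = U c.
Check: (v - proj_W(v)) · u_1 = 0  (should be 0).
Check: (v - proj_W(v)) · u_2 = 0  (should be 0).
Result: proj_W(v) = (2/5, -3, 1/5).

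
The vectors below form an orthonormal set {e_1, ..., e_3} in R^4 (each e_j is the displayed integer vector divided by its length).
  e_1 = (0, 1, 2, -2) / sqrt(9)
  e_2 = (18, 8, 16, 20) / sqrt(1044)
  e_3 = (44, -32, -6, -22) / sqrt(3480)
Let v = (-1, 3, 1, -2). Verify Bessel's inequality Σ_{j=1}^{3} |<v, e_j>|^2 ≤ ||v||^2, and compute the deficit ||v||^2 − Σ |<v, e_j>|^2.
Σ |<v, e_j>|^2 = 123/10; ||v||^2 = 15; deficit = 27/10

Write each e_j = u_j / sqrt(<u_j, u_j>) where u_j is the displayed integer vector. Then <v, e_j> = <v, u_j> / sqrt(<u_j, u_j>), so |<v, e_j>|^2 = <v, u_j>^2 / <u_j, u_j>.
Coefficients: <v, e_1> = 9/sqrt(9), <v, e_2> = -18/sqrt(1044), <v, e_3> = -102/sqrt(3480).
Square and sum: Σ |<v, e_j>|^2 = 123/10.
Compute ||v||^2 = v·v = 15.
Deficit = 15 − 123/10 = 27/10 ≥ 0, confirming Bessel's inequality. (The deficit equals ||v − Σ <v,e_j> e_j||^2, the squared distance from v to span{e_j}.)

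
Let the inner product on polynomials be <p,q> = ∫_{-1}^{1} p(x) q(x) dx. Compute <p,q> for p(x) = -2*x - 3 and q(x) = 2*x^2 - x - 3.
<p,q> = 46/3

Expand the product: p(x)·q(x) = -4*x^3 - 4*x^2 + 9*x + 9.
∫_{-1}^{1} of each monomial x^k gives [2/(k+1) if k even, 0 if k odd]. Integrating term-by-term (or equivalently evaluating the antiderivative F(x) = -x^4 - 4*x^3/3 + 9*x^2/2 + 9*x at the endpoints):
  F(1) − F(−1) = 67/6 − (-25/6) = 46/3.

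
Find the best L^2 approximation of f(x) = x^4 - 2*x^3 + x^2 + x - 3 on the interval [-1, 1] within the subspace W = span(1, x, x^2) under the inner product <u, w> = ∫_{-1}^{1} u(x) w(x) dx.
g(x) = 13*x^2/7 - x/5 - 108/35

The best approximation g ∈ W is the orthogonal projection of f onto W. Writing g = a_0 + a_1 x + a_2 x^2, the coefficients solve the normal equations G · a = b where
  G_{ij} = <φ_i, φ_j> and b_i = <f, φ_i>, with φ_0 = 1, φ_1 = x, φ_2 = x^2.
G =
  [2, 0, 2/3]
  [0, 2/3, 0]
  [2/3, 0, 2/5],
b = (-74/15, -2/15, -46/35).
Solving gives a_0 = -108/35, a_1 = -1/5, a_2 = 13/7, so
  g(x) = 13*x^2/7 - x/5 - 108/35.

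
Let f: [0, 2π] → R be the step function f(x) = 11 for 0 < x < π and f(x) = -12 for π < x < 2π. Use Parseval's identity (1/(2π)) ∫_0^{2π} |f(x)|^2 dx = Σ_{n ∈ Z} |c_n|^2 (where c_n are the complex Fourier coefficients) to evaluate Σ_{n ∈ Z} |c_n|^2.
Σ |c_n|^2 = 265/2

Parseval equates the L^2 energy of f (normalised by 1/(2π)) with the ℓ^2 sum of its Fourier coefficients: (1/(2π)) ∫_0^{2π} |f|^2 = Σ |c_n|^2.
Compute the left side: (1/(2π)) [∫_0^π 11^2 dx + ∫_π^{2π} (-12)^2 dx] = (1/(2π)) · (121π + 144π) = (121 + 144)/2 = 265/2.
So Σ_{n ∈ Z} |c_n|^2 = 265/2.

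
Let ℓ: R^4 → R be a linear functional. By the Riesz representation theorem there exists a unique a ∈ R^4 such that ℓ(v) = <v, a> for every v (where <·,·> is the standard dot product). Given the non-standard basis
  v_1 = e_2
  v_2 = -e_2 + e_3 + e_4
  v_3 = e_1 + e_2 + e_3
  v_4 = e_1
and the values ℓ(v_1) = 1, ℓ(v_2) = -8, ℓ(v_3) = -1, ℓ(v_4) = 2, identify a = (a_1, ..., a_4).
a = (2, 1, -4, -3)

Write a = (a_1, ..., a_4) in the standard basis. For each basis vector v_i, ℓ(v_i) = <v_i, a> is a linear equation in the a_j's. Collect the n equations into a matrix system V a = ℓ, where row i of V is v_i (expressed in the standard basis). Since V is invertible (lower-triangular with 1s on the diagonal, up to permutation), solve by back-substitution:
  V =
[[0, 1, 0, 0],
 [0, -1, 1, 1],
 [1, 1, 1, 0],
 [1, 0, 0, 0]]
  V a = (1, -8, -1, 2)
Solving gives a = (2, 1, -4, -3).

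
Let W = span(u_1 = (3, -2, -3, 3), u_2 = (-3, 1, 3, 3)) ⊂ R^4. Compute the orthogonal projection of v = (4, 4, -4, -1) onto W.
proj_W(v) = (227/83, -88/83, -227/83, -153/83)

Set up U = [u_1 | ... | u_2] ∈ R^(4×2). The projector onto W = col(U) is P = U (U^T U)^(-1) U^T.
Compute U^T U =
  [31, -11]
  [-11, 28],
and U^T v = (13, -23).
Solve U^T U · c = U^T v for the coefficients: c = (37/249, -190/249). The projection is proj_W(v) = U c.
Check: (v - proj_W(v)) · u_1 = 0  (should be 0).
Check: (v - proj_W(v)) · u_2 = 0  (should be 0).
Result: proj_W(v) = (227/83, -88/83, -227/83, -153/83).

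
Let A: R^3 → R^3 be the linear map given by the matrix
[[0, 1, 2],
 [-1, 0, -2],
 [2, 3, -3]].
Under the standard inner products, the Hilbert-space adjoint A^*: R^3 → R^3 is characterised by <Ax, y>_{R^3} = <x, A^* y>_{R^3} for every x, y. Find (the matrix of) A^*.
A^* = A^T =
[[0, -1, 2],
 [1, 0, 3],
 [2, -2, -3]]

For real matrices with standard dot products, the defining identity <Ax, y> = <x, A^* y> gives (Ax)^T y = x^T (A^*) y, i.e. x^T A^T y = x^T (A^*) y. Since this holds for all x, y, we must have A^* = A^T. Therefore
A^* =
[[0, -1, 2],
 [1, 0, 3],
 [2, -2, -3]].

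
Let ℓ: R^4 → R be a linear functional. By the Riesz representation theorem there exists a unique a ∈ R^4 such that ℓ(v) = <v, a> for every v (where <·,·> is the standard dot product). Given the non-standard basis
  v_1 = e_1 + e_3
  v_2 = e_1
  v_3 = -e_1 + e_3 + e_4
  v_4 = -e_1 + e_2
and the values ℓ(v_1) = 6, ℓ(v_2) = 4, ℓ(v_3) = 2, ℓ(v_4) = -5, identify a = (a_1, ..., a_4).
a = (4, -1, 2, 4)

Write a = (a_1, ..., a_4) in the standard basis. For each basis vector v_i, ℓ(v_i) = <v_i, a> is a linear equation in the a_j's. Collect the n equations into a matrix system V a = ℓ, where row i of V is v_i (expressed in the standard basis). Since V is invertible (lower-triangular with 1s on the diagonal, up to permutation), solve by back-substitution:
  V =
[[1, 0, 1, 0],
 [1, 0, 0, 0],
 [-1, 0, 1, 1],
 [-1, 1, 0, 0]]
  V a = (6, 4, 2, -5)
Solving gives a = (4, -1, 2, 4).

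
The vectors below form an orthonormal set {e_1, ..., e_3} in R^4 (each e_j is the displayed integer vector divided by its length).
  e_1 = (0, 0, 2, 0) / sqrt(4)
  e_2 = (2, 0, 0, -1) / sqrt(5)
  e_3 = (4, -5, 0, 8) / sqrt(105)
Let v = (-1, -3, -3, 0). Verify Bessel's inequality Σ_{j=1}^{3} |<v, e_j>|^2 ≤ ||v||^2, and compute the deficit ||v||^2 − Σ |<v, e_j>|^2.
Σ |<v, e_j>|^2 = 230/21; ||v||^2 = 19; deficit = 169/21

Write each e_j = u_j / sqrt(<u_j, u_j>) where u_j is the displayed integer vector. Then <v, e_j> = <v, u_j> / sqrt(<u_j, u_j>), so |<v, e_j>|^2 = <v, u_j>^2 / <u_j, u_j>.
Coefficients: <v, e_1> = -6/sqrt(4), <v, e_2> = -2/sqrt(5), <v, e_3> = 11/sqrt(105).
Square and sum: Σ |<v, e_j>|^2 = 230/21.
Compute ||v||^2 = v·v = 19.
Deficit = 19 − 230/21 = 169/21 ≥ 0, confirming Bessel's inequality. (The deficit equals ||v − Σ <v,e_j> e_j||^2, the squared distance from v to span{e_j}.)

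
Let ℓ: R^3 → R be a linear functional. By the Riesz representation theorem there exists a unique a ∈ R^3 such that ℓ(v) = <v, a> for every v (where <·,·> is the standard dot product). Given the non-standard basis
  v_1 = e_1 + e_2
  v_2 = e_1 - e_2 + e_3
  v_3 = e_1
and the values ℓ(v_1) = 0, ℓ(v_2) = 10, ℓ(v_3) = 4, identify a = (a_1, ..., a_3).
a = (4, -4, 2)

Write a = (a_1, ..., a_3) in the standard basis. For each basis vector v_i, ℓ(v_i) = <v_i, a> is a linear equation in the a_j's. Collect the n equations into a matrix system V a = ℓ, where row i of V is v_i (expressed in the standard basis). Since V is invertible (lower-triangular with 1s on the diagonal, up to permutation), solve by back-substitution:
  V =
[[1, 1, 0],
 [1, -1, 1],
 [1, 0, 0]]
  V a = (0, 10, 4)
Solving gives a = (4, -4, 2).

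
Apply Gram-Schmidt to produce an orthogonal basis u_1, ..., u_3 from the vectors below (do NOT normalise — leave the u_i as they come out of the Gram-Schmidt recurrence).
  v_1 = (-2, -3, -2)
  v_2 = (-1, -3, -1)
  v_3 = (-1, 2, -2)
Orthogonal basis:
  u_1 = (-2, -3, -2)
  u_2 = (9/17, -12/17, 9/17)
  u_3 = (1/2, 0, -1/2)

Apply the Gram-Schmidt recurrence
  u_1 = v_1
  u_i = v_i − Σ_{j<i} ((v_i · u_j) / (u_j · u_j)) · u_j.

Step by step this gives:
  u_1 = (-2, -3, -2)
  u_2 = (9/17, -12/17, 9/17)
  u_3 = (1/2, 0, -1/2)

Orthogonality check:
  u_2 · u_1 = 0 (should be 0)
  u_3 · u_1 = 0 (should be 0)
  u_3 · u_2 = 0 (should be 0)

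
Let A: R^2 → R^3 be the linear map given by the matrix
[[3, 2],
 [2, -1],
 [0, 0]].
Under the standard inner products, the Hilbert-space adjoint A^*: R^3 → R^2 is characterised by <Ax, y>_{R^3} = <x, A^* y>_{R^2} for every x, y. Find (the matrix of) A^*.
A^* = A^T =
[[3, 2, 0],
 [2, -1, 0]]

For real matrices with standard dot products, the defining identity <Ax, y> = <x, A^* y> gives (Ax)^T y = x^T (A^*) y, i.e. x^T A^T y = x^T (A^*) y. Since this holds for all x, y, we must have A^* = A^T. Therefore
A^* =
[[3, 2, 0],
 [2, -1, 0]].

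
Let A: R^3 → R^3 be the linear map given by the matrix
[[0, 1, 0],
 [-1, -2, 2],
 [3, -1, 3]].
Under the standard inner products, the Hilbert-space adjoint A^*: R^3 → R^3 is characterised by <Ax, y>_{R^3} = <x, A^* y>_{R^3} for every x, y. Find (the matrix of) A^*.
A^* = A^T =
[[0, -1, 3],
 [1, -2, -1],
 [0, 2, 3]]

For real matrices with standard dot products, the defining identity <Ax, y> = <x, A^* y> gives (Ax)^T y = x^T (A^*) y, i.e. x^T A^T y = x^T (A^*) y. Since this holds for all x, y, we must have A^* = A^T. Therefore
A^* =
[[0, -1, 3],
 [1, -2, -1],
 [0, 2, 3]].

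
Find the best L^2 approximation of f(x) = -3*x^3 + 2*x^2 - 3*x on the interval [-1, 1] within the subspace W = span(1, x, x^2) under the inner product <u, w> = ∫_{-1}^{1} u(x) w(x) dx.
g(x) = 2*x^2 - 24*x/5

The best approximation g ∈ W is the orthogonal projection of f onto W. Writing g = a_0 + a_1 x + a_2 x^2, the coefficients solve the normal equations G · a = b where
  G_{ij} = <φ_i, φ_j> and b_i = <f, φ_i>, with φ_0 = 1, φ_1 = x, φ_2 = x^2.
G =
  [2, 0, 2/3]
  [0, 2/3, 0]
  [2/3, 0, 2/5],
b = (4/3, -16/5, 4/5).
Solving gives a_0 = 0, a_1 = -24/5, a_2 = 2, so
  g(x) = 2*x^2 - 24*x/5.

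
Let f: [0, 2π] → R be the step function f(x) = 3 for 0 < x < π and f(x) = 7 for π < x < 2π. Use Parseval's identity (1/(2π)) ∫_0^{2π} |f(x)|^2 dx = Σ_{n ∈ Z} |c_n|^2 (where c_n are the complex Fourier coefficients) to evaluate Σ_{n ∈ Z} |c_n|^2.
Σ |c_n|^2 = 29

Parseval equates the L^2 energy of f (normalised by 1/(2π)) with the ℓ^2 sum of its Fourier coefficients: (1/(2π)) ∫_0^{2π} |f|^2 = Σ |c_n|^2.
Compute the left side: (1/(2π)) [∫_0^π 3^2 dx + ∫_π^{2π} 7^2 dx] = (1/(2π)) · (9π + 49π) = (9 + 49)/2 = 29.
So Σ_{n ∈ Z} |c_n|^2 = 29.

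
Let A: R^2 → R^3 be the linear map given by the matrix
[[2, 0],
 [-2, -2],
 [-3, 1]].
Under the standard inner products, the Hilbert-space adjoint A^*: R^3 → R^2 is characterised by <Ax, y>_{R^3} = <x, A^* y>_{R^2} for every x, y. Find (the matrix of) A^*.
A^* = A^T =
[[2, -2, -3],
 [0, -2, 1]]

For real matrices with standard dot products, the defining identity <Ax, y> = <x, A^* y> gives (Ax)^T y = x^T (A^*) y, i.e. x^T A^T y = x^T (A^*) y. Since this holds for all x, y, we must have A^* = A^T. Therefore
A^* =
[[2, -2, -3],
 [0, -2, 1]].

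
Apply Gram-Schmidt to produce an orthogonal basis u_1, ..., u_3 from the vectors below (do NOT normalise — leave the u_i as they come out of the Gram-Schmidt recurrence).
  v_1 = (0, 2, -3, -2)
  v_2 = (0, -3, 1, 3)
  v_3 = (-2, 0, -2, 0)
Orthogonal basis:
  u_1 = (0, 2, -3, -2)
  u_2 = (0, -21/17, -28/17, 21/17)
  u_3 = (-2, 0, 0, 0)

Apply the Gram-Schmidt recurrence
  u_1 = v_1
  u_i = v_i − Σ_{j<i} ((v_i · u_j) / (u_j · u_j)) · u_j.

Step by step this gives:
  u_1 = (0, 2, -3, -2)
  u_2 = (0, -21/17, -28/17, 21/17)
  u_3 = (-2, 0, 0, 0)

Orthogonality check:
  u_2 · u_1 = 0 (should be 0)
  u_3 · u_1 = 0 (should be 0)
  u_3 · u_2 = 0 (should be 0)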